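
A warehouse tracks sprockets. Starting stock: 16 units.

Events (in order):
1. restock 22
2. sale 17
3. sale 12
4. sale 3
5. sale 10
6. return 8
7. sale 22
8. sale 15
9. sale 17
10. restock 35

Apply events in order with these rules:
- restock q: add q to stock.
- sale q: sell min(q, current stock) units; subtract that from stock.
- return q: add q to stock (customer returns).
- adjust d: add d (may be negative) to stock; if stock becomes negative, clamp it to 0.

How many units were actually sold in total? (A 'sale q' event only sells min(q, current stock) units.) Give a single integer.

Answer: 46

Derivation:
Processing events:
Start: stock = 16
  Event 1 (restock 22): 16 + 22 = 38
  Event 2 (sale 17): sell min(17,38)=17. stock: 38 - 17 = 21. total_sold = 17
  Event 3 (sale 12): sell min(12,21)=12. stock: 21 - 12 = 9. total_sold = 29
  Event 4 (sale 3): sell min(3,9)=3. stock: 9 - 3 = 6. total_sold = 32
  Event 5 (sale 10): sell min(10,6)=6. stock: 6 - 6 = 0. total_sold = 38
  Event 6 (return 8): 0 + 8 = 8
  Event 7 (sale 22): sell min(22,8)=8. stock: 8 - 8 = 0. total_sold = 46
  Event 8 (sale 15): sell min(15,0)=0. stock: 0 - 0 = 0. total_sold = 46
  Event 9 (sale 17): sell min(17,0)=0. stock: 0 - 0 = 0. total_sold = 46
  Event 10 (restock 35): 0 + 35 = 35
Final: stock = 35, total_sold = 46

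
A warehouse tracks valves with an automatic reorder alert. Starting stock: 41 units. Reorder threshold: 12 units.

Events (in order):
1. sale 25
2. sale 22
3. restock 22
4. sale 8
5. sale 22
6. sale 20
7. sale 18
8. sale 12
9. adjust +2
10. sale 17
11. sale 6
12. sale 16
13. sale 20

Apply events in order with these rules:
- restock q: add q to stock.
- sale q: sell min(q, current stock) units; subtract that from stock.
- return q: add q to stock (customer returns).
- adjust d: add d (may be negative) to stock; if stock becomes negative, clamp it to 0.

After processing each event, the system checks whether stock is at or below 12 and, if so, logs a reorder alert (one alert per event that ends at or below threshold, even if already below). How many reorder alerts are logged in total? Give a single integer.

Processing events:
Start: stock = 41
  Event 1 (sale 25): sell min(25,41)=25. stock: 41 - 25 = 16. total_sold = 25
  Event 2 (sale 22): sell min(22,16)=16. stock: 16 - 16 = 0. total_sold = 41
  Event 3 (restock 22): 0 + 22 = 22
  Event 4 (sale 8): sell min(8,22)=8. stock: 22 - 8 = 14. total_sold = 49
  Event 5 (sale 22): sell min(22,14)=14. stock: 14 - 14 = 0. total_sold = 63
  Event 6 (sale 20): sell min(20,0)=0. stock: 0 - 0 = 0. total_sold = 63
  Event 7 (sale 18): sell min(18,0)=0. stock: 0 - 0 = 0. total_sold = 63
  Event 8 (sale 12): sell min(12,0)=0. stock: 0 - 0 = 0. total_sold = 63
  Event 9 (adjust +2): 0 + 2 = 2
  Event 10 (sale 17): sell min(17,2)=2. stock: 2 - 2 = 0. total_sold = 65
  Event 11 (sale 6): sell min(6,0)=0. stock: 0 - 0 = 0. total_sold = 65
  Event 12 (sale 16): sell min(16,0)=0. stock: 0 - 0 = 0. total_sold = 65
  Event 13 (sale 20): sell min(20,0)=0. stock: 0 - 0 = 0. total_sold = 65
Final: stock = 0, total_sold = 65

Checking against threshold 12:
  After event 1: stock=16 > 12
  After event 2: stock=0 <= 12 -> ALERT
  After event 3: stock=22 > 12
  After event 4: stock=14 > 12
  After event 5: stock=0 <= 12 -> ALERT
  After event 6: stock=0 <= 12 -> ALERT
  After event 7: stock=0 <= 12 -> ALERT
  After event 8: stock=0 <= 12 -> ALERT
  After event 9: stock=2 <= 12 -> ALERT
  After event 10: stock=0 <= 12 -> ALERT
  After event 11: stock=0 <= 12 -> ALERT
  After event 12: stock=0 <= 12 -> ALERT
  After event 13: stock=0 <= 12 -> ALERT
Alert events: [2, 5, 6, 7, 8, 9, 10, 11, 12, 13]. Count = 10

Answer: 10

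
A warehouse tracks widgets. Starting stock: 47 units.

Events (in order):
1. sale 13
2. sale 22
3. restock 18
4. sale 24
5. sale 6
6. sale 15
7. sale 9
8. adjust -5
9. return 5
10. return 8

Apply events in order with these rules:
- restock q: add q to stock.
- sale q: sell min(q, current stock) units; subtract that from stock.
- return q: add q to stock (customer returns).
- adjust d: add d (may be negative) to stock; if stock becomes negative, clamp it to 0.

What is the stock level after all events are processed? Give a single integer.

Answer: 13

Derivation:
Processing events:
Start: stock = 47
  Event 1 (sale 13): sell min(13,47)=13. stock: 47 - 13 = 34. total_sold = 13
  Event 2 (sale 22): sell min(22,34)=22. stock: 34 - 22 = 12. total_sold = 35
  Event 3 (restock 18): 12 + 18 = 30
  Event 4 (sale 24): sell min(24,30)=24. stock: 30 - 24 = 6. total_sold = 59
  Event 5 (sale 6): sell min(6,6)=6. stock: 6 - 6 = 0. total_sold = 65
  Event 6 (sale 15): sell min(15,0)=0. stock: 0 - 0 = 0. total_sold = 65
  Event 7 (sale 9): sell min(9,0)=0. stock: 0 - 0 = 0. total_sold = 65
  Event 8 (adjust -5): 0 + -5 = 0 (clamped to 0)
  Event 9 (return 5): 0 + 5 = 5
  Event 10 (return 8): 5 + 8 = 13
Final: stock = 13, total_sold = 65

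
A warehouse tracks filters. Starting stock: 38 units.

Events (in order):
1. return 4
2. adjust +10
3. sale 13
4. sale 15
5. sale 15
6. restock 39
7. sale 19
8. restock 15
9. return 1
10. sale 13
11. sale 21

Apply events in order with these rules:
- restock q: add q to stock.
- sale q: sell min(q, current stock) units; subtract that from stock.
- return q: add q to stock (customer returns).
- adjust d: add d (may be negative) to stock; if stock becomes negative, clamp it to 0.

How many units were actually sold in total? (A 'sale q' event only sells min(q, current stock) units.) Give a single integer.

Answer: 96

Derivation:
Processing events:
Start: stock = 38
  Event 1 (return 4): 38 + 4 = 42
  Event 2 (adjust +10): 42 + 10 = 52
  Event 3 (sale 13): sell min(13,52)=13. stock: 52 - 13 = 39. total_sold = 13
  Event 4 (sale 15): sell min(15,39)=15. stock: 39 - 15 = 24. total_sold = 28
  Event 5 (sale 15): sell min(15,24)=15. stock: 24 - 15 = 9. total_sold = 43
  Event 6 (restock 39): 9 + 39 = 48
  Event 7 (sale 19): sell min(19,48)=19. stock: 48 - 19 = 29. total_sold = 62
  Event 8 (restock 15): 29 + 15 = 44
  Event 9 (return 1): 44 + 1 = 45
  Event 10 (sale 13): sell min(13,45)=13. stock: 45 - 13 = 32. total_sold = 75
  Event 11 (sale 21): sell min(21,32)=21. stock: 32 - 21 = 11. total_sold = 96
Final: stock = 11, total_sold = 96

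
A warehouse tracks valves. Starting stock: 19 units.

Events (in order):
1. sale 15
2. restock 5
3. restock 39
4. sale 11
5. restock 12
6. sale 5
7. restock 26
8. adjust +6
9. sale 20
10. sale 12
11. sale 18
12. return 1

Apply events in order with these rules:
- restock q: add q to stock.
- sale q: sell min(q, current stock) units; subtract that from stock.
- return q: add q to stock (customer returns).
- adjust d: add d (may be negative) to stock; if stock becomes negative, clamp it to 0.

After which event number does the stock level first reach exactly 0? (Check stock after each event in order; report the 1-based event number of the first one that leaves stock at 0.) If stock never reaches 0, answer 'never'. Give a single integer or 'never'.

Answer: never

Derivation:
Processing events:
Start: stock = 19
  Event 1 (sale 15): sell min(15,19)=15. stock: 19 - 15 = 4. total_sold = 15
  Event 2 (restock 5): 4 + 5 = 9
  Event 3 (restock 39): 9 + 39 = 48
  Event 4 (sale 11): sell min(11,48)=11. stock: 48 - 11 = 37. total_sold = 26
  Event 5 (restock 12): 37 + 12 = 49
  Event 6 (sale 5): sell min(5,49)=5. stock: 49 - 5 = 44. total_sold = 31
  Event 7 (restock 26): 44 + 26 = 70
  Event 8 (adjust +6): 70 + 6 = 76
  Event 9 (sale 20): sell min(20,76)=20. stock: 76 - 20 = 56. total_sold = 51
  Event 10 (sale 12): sell min(12,56)=12. stock: 56 - 12 = 44. total_sold = 63
  Event 11 (sale 18): sell min(18,44)=18. stock: 44 - 18 = 26. total_sold = 81
  Event 12 (return 1): 26 + 1 = 27
Final: stock = 27, total_sold = 81

Stock never reaches 0.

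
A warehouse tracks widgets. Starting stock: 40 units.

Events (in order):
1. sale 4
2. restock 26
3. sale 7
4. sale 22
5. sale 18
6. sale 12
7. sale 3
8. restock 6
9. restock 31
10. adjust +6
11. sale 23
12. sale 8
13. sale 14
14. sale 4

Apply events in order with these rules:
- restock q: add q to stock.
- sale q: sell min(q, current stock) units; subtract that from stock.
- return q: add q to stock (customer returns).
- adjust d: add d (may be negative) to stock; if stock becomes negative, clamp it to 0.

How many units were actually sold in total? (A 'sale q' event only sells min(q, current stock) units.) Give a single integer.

Answer: 109

Derivation:
Processing events:
Start: stock = 40
  Event 1 (sale 4): sell min(4,40)=4. stock: 40 - 4 = 36. total_sold = 4
  Event 2 (restock 26): 36 + 26 = 62
  Event 3 (sale 7): sell min(7,62)=7. stock: 62 - 7 = 55. total_sold = 11
  Event 4 (sale 22): sell min(22,55)=22. stock: 55 - 22 = 33. total_sold = 33
  Event 5 (sale 18): sell min(18,33)=18. stock: 33 - 18 = 15. total_sold = 51
  Event 6 (sale 12): sell min(12,15)=12. stock: 15 - 12 = 3. total_sold = 63
  Event 7 (sale 3): sell min(3,3)=3. stock: 3 - 3 = 0. total_sold = 66
  Event 8 (restock 6): 0 + 6 = 6
  Event 9 (restock 31): 6 + 31 = 37
  Event 10 (adjust +6): 37 + 6 = 43
  Event 11 (sale 23): sell min(23,43)=23. stock: 43 - 23 = 20. total_sold = 89
  Event 12 (sale 8): sell min(8,20)=8. stock: 20 - 8 = 12. total_sold = 97
  Event 13 (sale 14): sell min(14,12)=12. stock: 12 - 12 = 0. total_sold = 109
  Event 14 (sale 4): sell min(4,0)=0. stock: 0 - 0 = 0. total_sold = 109
Final: stock = 0, total_sold = 109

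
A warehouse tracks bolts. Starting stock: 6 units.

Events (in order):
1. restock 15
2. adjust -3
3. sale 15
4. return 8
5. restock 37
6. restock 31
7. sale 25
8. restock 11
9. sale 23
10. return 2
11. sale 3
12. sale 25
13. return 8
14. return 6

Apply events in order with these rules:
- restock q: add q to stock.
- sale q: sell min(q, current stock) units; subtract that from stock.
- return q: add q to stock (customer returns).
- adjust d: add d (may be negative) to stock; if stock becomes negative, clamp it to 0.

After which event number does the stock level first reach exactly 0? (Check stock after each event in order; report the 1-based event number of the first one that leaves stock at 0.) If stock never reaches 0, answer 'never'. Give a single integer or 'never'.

Answer: never

Derivation:
Processing events:
Start: stock = 6
  Event 1 (restock 15): 6 + 15 = 21
  Event 2 (adjust -3): 21 + -3 = 18
  Event 3 (sale 15): sell min(15,18)=15. stock: 18 - 15 = 3. total_sold = 15
  Event 4 (return 8): 3 + 8 = 11
  Event 5 (restock 37): 11 + 37 = 48
  Event 6 (restock 31): 48 + 31 = 79
  Event 7 (sale 25): sell min(25,79)=25. stock: 79 - 25 = 54. total_sold = 40
  Event 8 (restock 11): 54 + 11 = 65
  Event 9 (sale 23): sell min(23,65)=23. stock: 65 - 23 = 42. total_sold = 63
  Event 10 (return 2): 42 + 2 = 44
  Event 11 (sale 3): sell min(3,44)=3. stock: 44 - 3 = 41. total_sold = 66
  Event 12 (sale 25): sell min(25,41)=25. stock: 41 - 25 = 16. total_sold = 91
  Event 13 (return 8): 16 + 8 = 24
  Event 14 (return 6): 24 + 6 = 30
Final: stock = 30, total_sold = 91

Stock never reaches 0.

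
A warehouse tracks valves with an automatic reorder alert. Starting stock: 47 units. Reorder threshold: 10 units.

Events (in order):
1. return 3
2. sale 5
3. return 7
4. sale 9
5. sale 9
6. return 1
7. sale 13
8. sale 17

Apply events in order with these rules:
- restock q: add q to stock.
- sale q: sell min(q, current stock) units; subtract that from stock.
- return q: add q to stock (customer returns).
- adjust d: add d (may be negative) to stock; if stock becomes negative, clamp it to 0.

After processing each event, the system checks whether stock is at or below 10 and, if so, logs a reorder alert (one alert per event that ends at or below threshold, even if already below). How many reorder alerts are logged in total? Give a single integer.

Processing events:
Start: stock = 47
  Event 1 (return 3): 47 + 3 = 50
  Event 2 (sale 5): sell min(5,50)=5. stock: 50 - 5 = 45. total_sold = 5
  Event 3 (return 7): 45 + 7 = 52
  Event 4 (sale 9): sell min(9,52)=9. stock: 52 - 9 = 43. total_sold = 14
  Event 5 (sale 9): sell min(9,43)=9. stock: 43 - 9 = 34. total_sold = 23
  Event 6 (return 1): 34 + 1 = 35
  Event 7 (sale 13): sell min(13,35)=13. stock: 35 - 13 = 22. total_sold = 36
  Event 8 (sale 17): sell min(17,22)=17. stock: 22 - 17 = 5. total_sold = 53
Final: stock = 5, total_sold = 53

Checking against threshold 10:
  After event 1: stock=50 > 10
  After event 2: stock=45 > 10
  After event 3: stock=52 > 10
  After event 4: stock=43 > 10
  After event 5: stock=34 > 10
  After event 6: stock=35 > 10
  After event 7: stock=22 > 10
  After event 8: stock=5 <= 10 -> ALERT
Alert events: [8]. Count = 1

Answer: 1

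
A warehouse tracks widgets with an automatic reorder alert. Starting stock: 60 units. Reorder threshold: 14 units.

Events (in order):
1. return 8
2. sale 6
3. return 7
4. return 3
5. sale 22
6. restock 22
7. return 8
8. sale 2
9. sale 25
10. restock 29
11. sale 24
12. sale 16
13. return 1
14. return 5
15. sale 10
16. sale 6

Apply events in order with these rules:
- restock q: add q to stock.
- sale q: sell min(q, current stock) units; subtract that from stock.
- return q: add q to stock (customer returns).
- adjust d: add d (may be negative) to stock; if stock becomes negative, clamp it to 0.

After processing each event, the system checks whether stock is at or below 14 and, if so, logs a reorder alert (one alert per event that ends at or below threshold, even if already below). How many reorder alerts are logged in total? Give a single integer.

Answer: 0

Derivation:
Processing events:
Start: stock = 60
  Event 1 (return 8): 60 + 8 = 68
  Event 2 (sale 6): sell min(6,68)=6. stock: 68 - 6 = 62. total_sold = 6
  Event 3 (return 7): 62 + 7 = 69
  Event 4 (return 3): 69 + 3 = 72
  Event 5 (sale 22): sell min(22,72)=22. stock: 72 - 22 = 50. total_sold = 28
  Event 6 (restock 22): 50 + 22 = 72
  Event 7 (return 8): 72 + 8 = 80
  Event 8 (sale 2): sell min(2,80)=2. stock: 80 - 2 = 78. total_sold = 30
  Event 9 (sale 25): sell min(25,78)=25. stock: 78 - 25 = 53. total_sold = 55
  Event 10 (restock 29): 53 + 29 = 82
  Event 11 (sale 24): sell min(24,82)=24. stock: 82 - 24 = 58. total_sold = 79
  Event 12 (sale 16): sell min(16,58)=16. stock: 58 - 16 = 42. total_sold = 95
  Event 13 (return 1): 42 + 1 = 43
  Event 14 (return 5): 43 + 5 = 48
  Event 15 (sale 10): sell min(10,48)=10. stock: 48 - 10 = 38. total_sold = 105
  Event 16 (sale 6): sell min(6,38)=6. stock: 38 - 6 = 32. total_sold = 111
Final: stock = 32, total_sold = 111

Checking against threshold 14:
  After event 1: stock=68 > 14
  After event 2: stock=62 > 14
  After event 3: stock=69 > 14
  After event 4: stock=72 > 14
  After event 5: stock=50 > 14
  After event 6: stock=72 > 14
  After event 7: stock=80 > 14
  After event 8: stock=78 > 14
  After event 9: stock=53 > 14
  After event 10: stock=82 > 14
  After event 11: stock=58 > 14
  After event 12: stock=42 > 14
  After event 13: stock=43 > 14
  After event 14: stock=48 > 14
  After event 15: stock=38 > 14
  After event 16: stock=32 > 14
Alert events: []. Count = 0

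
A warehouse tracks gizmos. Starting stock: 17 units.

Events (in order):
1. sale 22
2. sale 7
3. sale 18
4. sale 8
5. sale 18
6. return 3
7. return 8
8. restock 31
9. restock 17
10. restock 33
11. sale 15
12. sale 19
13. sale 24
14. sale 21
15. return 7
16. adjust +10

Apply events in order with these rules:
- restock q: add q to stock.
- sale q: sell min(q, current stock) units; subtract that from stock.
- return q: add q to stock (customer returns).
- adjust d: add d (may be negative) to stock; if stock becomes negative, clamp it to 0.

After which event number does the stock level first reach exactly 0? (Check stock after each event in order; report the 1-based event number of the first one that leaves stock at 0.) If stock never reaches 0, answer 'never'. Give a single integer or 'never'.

Processing events:
Start: stock = 17
  Event 1 (sale 22): sell min(22,17)=17. stock: 17 - 17 = 0. total_sold = 17
  Event 2 (sale 7): sell min(7,0)=0. stock: 0 - 0 = 0. total_sold = 17
  Event 3 (sale 18): sell min(18,0)=0. stock: 0 - 0 = 0. total_sold = 17
  Event 4 (sale 8): sell min(8,0)=0. stock: 0 - 0 = 0. total_sold = 17
  Event 5 (sale 18): sell min(18,0)=0. stock: 0 - 0 = 0. total_sold = 17
  Event 6 (return 3): 0 + 3 = 3
  Event 7 (return 8): 3 + 8 = 11
  Event 8 (restock 31): 11 + 31 = 42
  Event 9 (restock 17): 42 + 17 = 59
  Event 10 (restock 33): 59 + 33 = 92
  Event 11 (sale 15): sell min(15,92)=15. stock: 92 - 15 = 77. total_sold = 32
  Event 12 (sale 19): sell min(19,77)=19. stock: 77 - 19 = 58. total_sold = 51
  Event 13 (sale 24): sell min(24,58)=24. stock: 58 - 24 = 34. total_sold = 75
  Event 14 (sale 21): sell min(21,34)=21. stock: 34 - 21 = 13. total_sold = 96
  Event 15 (return 7): 13 + 7 = 20
  Event 16 (adjust +10): 20 + 10 = 30
Final: stock = 30, total_sold = 96

First zero at event 1.

Answer: 1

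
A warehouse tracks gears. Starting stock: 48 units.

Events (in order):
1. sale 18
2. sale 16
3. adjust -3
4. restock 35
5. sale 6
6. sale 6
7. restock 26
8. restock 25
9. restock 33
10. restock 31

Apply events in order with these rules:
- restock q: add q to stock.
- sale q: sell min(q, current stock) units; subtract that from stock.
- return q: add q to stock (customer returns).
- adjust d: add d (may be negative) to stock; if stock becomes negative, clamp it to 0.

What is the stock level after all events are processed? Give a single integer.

Answer: 149

Derivation:
Processing events:
Start: stock = 48
  Event 1 (sale 18): sell min(18,48)=18. stock: 48 - 18 = 30. total_sold = 18
  Event 2 (sale 16): sell min(16,30)=16. stock: 30 - 16 = 14. total_sold = 34
  Event 3 (adjust -3): 14 + -3 = 11
  Event 4 (restock 35): 11 + 35 = 46
  Event 5 (sale 6): sell min(6,46)=6. stock: 46 - 6 = 40. total_sold = 40
  Event 6 (sale 6): sell min(6,40)=6. stock: 40 - 6 = 34. total_sold = 46
  Event 7 (restock 26): 34 + 26 = 60
  Event 8 (restock 25): 60 + 25 = 85
  Event 9 (restock 33): 85 + 33 = 118
  Event 10 (restock 31): 118 + 31 = 149
Final: stock = 149, total_sold = 46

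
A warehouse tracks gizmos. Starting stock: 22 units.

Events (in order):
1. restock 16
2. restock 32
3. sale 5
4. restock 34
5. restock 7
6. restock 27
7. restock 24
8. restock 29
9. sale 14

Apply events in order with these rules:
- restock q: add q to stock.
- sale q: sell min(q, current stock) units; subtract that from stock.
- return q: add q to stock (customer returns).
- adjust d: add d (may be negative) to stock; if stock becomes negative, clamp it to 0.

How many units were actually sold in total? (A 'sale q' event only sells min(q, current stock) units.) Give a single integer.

Answer: 19

Derivation:
Processing events:
Start: stock = 22
  Event 1 (restock 16): 22 + 16 = 38
  Event 2 (restock 32): 38 + 32 = 70
  Event 3 (sale 5): sell min(5,70)=5. stock: 70 - 5 = 65. total_sold = 5
  Event 4 (restock 34): 65 + 34 = 99
  Event 5 (restock 7): 99 + 7 = 106
  Event 6 (restock 27): 106 + 27 = 133
  Event 7 (restock 24): 133 + 24 = 157
  Event 8 (restock 29): 157 + 29 = 186
  Event 9 (sale 14): sell min(14,186)=14. stock: 186 - 14 = 172. total_sold = 19
Final: stock = 172, total_sold = 19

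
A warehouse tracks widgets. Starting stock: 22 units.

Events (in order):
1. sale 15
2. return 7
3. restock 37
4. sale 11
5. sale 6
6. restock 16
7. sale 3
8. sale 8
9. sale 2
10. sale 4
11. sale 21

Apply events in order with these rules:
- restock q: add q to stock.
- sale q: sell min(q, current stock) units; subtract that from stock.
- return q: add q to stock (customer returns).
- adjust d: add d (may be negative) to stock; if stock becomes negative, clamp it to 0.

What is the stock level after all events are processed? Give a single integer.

Processing events:
Start: stock = 22
  Event 1 (sale 15): sell min(15,22)=15. stock: 22 - 15 = 7. total_sold = 15
  Event 2 (return 7): 7 + 7 = 14
  Event 3 (restock 37): 14 + 37 = 51
  Event 4 (sale 11): sell min(11,51)=11. stock: 51 - 11 = 40. total_sold = 26
  Event 5 (sale 6): sell min(6,40)=6. stock: 40 - 6 = 34. total_sold = 32
  Event 6 (restock 16): 34 + 16 = 50
  Event 7 (sale 3): sell min(3,50)=3. stock: 50 - 3 = 47. total_sold = 35
  Event 8 (sale 8): sell min(8,47)=8. stock: 47 - 8 = 39. total_sold = 43
  Event 9 (sale 2): sell min(2,39)=2. stock: 39 - 2 = 37. total_sold = 45
  Event 10 (sale 4): sell min(4,37)=4. stock: 37 - 4 = 33. total_sold = 49
  Event 11 (sale 21): sell min(21,33)=21. stock: 33 - 21 = 12. total_sold = 70
Final: stock = 12, total_sold = 70

Answer: 12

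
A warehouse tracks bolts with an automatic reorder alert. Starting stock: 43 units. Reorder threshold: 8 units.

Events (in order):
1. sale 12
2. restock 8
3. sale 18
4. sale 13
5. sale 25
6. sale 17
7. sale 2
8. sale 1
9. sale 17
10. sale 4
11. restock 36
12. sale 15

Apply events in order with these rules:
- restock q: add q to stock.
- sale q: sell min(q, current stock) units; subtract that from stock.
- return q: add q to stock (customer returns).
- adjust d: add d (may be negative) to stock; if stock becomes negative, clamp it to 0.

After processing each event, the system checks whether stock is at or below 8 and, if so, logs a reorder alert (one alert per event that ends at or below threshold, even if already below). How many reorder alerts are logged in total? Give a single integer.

Processing events:
Start: stock = 43
  Event 1 (sale 12): sell min(12,43)=12. stock: 43 - 12 = 31. total_sold = 12
  Event 2 (restock 8): 31 + 8 = 39
  Event 3 (sale 18): sell min(18,39)=18. stock: 39 - 18 = 21. total_sold = 30
  Event 4 (sale 13): sell min(13,21)=13. stock: 21 - 13 = 8. total_sold = 43
  Event 5 (sale 25): sell min(25,8)=8. stock: 8 - 8 = 0. total_sold = 51
  Event 6 (sale 17): sell min(17,0)=0. stock: 0 - 0 = 0. total_sold = 51
  Event 7 (sale 2): sell min(2,0)=0. stock: 0 - 0 = 0. total_sold = 51
  Event 8 (sale 1): sell min(1,0)=0. stock: 0 - 0 = 0. total_sold = 51
  Event 9 (sale 17): sell min(17,0)=0. stock: 0 - 0 = 0. total_sold = 51
  Event 10 (sale 4): sell min(4,0)=0. stock: 0 - 0 = 0. total_sold = 51
  Event 11 (restock 36): 0 + 36 = 36
  Event 12 (sale 15): sell min(15,36)=15. stock: 36 - 15 = 21. total_sold = 66
Final: stock = 21, total_sold = 66

Checking against threshold 8:
  After event 1: stock=31 > 8
  After event 2: stock=39 > 8
  After event 3: stock=21 > 8
  After event 4: stock=8 <= 8 -> ALERT
  After event 5: stock=0 <= 8 -> ALERT
  After event 6: stock=0 <= 8 -> ALERT
  After event 7: stock=0 <= 8 -> ALERT
  After event 8: stock=0 <= 8 -> ALERT
  After event 9: stock=0 <= 8 -> ALERT
  After event 10: stock=0 <= 8 -> ALERT
  After event 11: stock=36 > 8
  After event 12: stock=21 > 8
Alert events: [4, 5, 6, 7, 8, 9, 10]. Count = 7

Answer: 7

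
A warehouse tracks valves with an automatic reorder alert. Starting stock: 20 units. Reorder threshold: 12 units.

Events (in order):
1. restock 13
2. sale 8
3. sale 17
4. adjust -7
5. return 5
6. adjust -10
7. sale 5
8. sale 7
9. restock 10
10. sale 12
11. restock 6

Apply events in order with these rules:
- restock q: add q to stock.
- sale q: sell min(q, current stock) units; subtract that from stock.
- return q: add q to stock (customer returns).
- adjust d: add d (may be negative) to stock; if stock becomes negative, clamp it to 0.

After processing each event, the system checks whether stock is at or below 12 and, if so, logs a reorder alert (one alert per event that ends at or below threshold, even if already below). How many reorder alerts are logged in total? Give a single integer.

Answer: 9

Derivation:
Processing events:
Start: stock = 20
  Event 1 (restock 13): 20 + 13 = 33
  Event 2 (sale 8): sell min(8,33)=8. stock: 33 - 8 = 25. total_sold = 8
  Event 3 (sale 17): sell min(17,25)=17. stock: 25 - 17 = 8. total_sold = 25
  Event 4 (adjust -7): 8 + -7 = 1
  Event 5 (return 5): 1 + 5 = 6
  Event 6 (adjust -10): 6 + -10 = 0 (clamped to 0)
  Event 7 (sale 5): sell min(5,0)=0. stock: 0 - 0 = 0. total_sold = 25
  Event 8 (sale 7): sell min(7,0)=0. stock: 0 - 0 = 0. total_sold = 25
  Event 9 (restock 10): 0 + 10 = 10
  Event 10 (sale 12): sell min(12,10)=10. stock: 10 - 10 = 0. total_sold = 35
  Event 11 (restock 6): 0 + 6 = 6
Final: stock = 6, total_sold = 35

Checking against threshold 12:
  After event 1: stock=33 > 12
  After event 2: stock=25 > 12
  After event 3: stock=8 <= 12 -> ALERT
  After event 4: stock=1 <= 12 -> ALERT
  After event 5: stock=6 <= 12 -> ALERT
  After event 6: stock=0 <= 12 -> ALERT
  After event 7: stock=0 <= 12 -> ALERT
  After event 8: stock=0 <= 12 -> ALERT
  After event 9: stock=10 <= 12 -> ALERT
  After event 10: stock=0 <= 12 -> ALERT
  After event 11: stock=6 <= 12 -> ALERT
Alert events: [3, 4, 5, 6, 7, 8, 9, 10, 11]. Count = 9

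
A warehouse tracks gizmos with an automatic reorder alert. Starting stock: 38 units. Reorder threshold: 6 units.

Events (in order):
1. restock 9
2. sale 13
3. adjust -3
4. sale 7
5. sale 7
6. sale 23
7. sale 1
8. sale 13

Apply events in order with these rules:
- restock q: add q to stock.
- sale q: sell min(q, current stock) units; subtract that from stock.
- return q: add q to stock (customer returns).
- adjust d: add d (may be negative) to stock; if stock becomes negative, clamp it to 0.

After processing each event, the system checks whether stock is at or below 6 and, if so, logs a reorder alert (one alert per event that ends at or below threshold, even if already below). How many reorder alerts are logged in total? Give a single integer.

Processing events:
Start: stock = 38
  Event 1 (restock 9): 38 + 9 = 47
  Event 2 (sale 13): sell min(13,47)=13. stock: 47 - 13 = 34. total_sold = 13
  Event 3 (adjust -3): 34 + -3 = 31
  Event 4 (sale 7): sell min(7,31)=7. stock: 31 - 7 = 24. total_sold = 20
  Event 5 (sale 7): sell min(7,24)=7. stock: 24 - 7 = 17. total_sold = 27
  Event 6 (sale 23): sell min(23,17)=17. stock: 17 - 17 = 0. total_sold = 44
  Event 7 (sale 1): sell min(1,0)=0. stock: 0 - 0 = 0. total_sold = 44
  Event 8 (sale 13): sell min(13,0)=0. stock: 0 - 0 = 0. total_sold = 44
Final: stock = 0, total_sold = 44

Checking against threshold 6:
  After event 1: stock=47 > 6
  After event 2: stock=34 > 6
  After event 3: stock=31 > 6
  After event 4: stock=24 > 6
  After event 5: stock=17 > 6
  After event 6: stock=0 <= 6 -> ALERT
  After event 7: stock=0 <= 6 -> ALERT
  After event 8: stock=0 <= 6 -> ALERT
Alert events: [6, 7, 8]. Count = 3

Answer: 3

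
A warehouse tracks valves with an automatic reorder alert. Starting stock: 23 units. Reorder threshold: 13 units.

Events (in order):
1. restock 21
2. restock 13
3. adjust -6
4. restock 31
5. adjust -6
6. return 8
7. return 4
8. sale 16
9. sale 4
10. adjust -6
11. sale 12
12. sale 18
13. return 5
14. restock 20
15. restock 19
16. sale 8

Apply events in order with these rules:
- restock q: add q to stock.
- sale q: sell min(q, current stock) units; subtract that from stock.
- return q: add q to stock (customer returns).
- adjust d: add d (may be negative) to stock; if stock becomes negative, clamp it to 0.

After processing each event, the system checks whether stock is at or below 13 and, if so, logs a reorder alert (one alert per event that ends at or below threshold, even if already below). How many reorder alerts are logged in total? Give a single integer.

Answer: 0

Derivation:
Processing events:
Start: stock = 23
  Event 1 (restock 21): 23 + 21 = 44
  Event 2 (restock 13): 44 + 13 = 57
  Event 3 (adjust -6): 57 + -6 = 51
  Event 4 (restock 31): 51 + 31 = 82
  Event 5 (adjust -6): 82 + -6 = 76
  Event 6 (return 8): 76 + 8 = 84
  Event 7 (return 4): 84 + 4 = 88
  Event 8 (sale 16): sell min(16,88)=16. stock: 88 - 16 = 72. total_sold = 16
  Event 9 (sale 4): sell min(4,72)=4. stock: 72 - 4 = 68. total_sold = 20
  Event 10 (adjust -6): 68 + -6 = 62
  Event 11 (sale 12): sell min(12,62)=12. stock: 62 - 12 = 50. total_sold = 32
  Event 12 (sale 18): sell min(18,50)=18. stock: 50 - 18 = 32. total_sold = 50
  Event 13 (return 5): 32 + 5 = 37
  Event 14 (restock 20): 37 + 20 = 57
  Event 15 (restock 19): 57 + 19 = 76
  Event 16 (sale 8): sell min(8,76)=8. stock: 76 - 8 = 68. total_sold = 58
Final: stock = 68, total_sold = 58

Checking against threshold 13:
  After event 1: stock=44 > 13
  After event 2: stock=57 > 13
  After event 3: stock=51 > 13
  After event 4: stock=82 > 13
  After event 5: stock=76 > 13
  After event 6: stock=84 > 13
  After event 7: stock=88 > 13
  After event 8: stock=72 > 13
  After event 9: stock=68 > 13
  After event 10: stock=62 > 13
  After event 11: stock=50 > 13
  After event 12: stock=32 > 13
  After event 13: stock=37 > 13
  After event 14: stock=57 > 13
  After event 15: stock=76 > 13
  After event 16: stock=68 > 13
Alert events: []. Count = 0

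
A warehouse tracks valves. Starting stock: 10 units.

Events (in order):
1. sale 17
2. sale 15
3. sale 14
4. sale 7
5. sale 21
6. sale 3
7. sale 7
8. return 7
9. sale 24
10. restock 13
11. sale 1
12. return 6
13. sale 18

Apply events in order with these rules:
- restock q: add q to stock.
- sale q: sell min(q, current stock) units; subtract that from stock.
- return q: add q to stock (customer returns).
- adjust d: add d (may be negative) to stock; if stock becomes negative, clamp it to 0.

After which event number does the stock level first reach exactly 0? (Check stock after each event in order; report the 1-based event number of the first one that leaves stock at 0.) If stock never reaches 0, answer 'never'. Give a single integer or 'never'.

Processing events:
Start: stock = 10
  Event 1 (sale 17): sell min(17,10)=10. stock: 10 - 10 = 0. total_sold = 10
  Event 2 (sale 15): sell min(15,0)=0. stock: 0 - 0 = 0. total_sold = 10
  Event 3 (sale 14): sell min(14,0)=0. stock: 0 - 0 = 0. total_sold = 10
  Event 4 (sale 7): sell min(7,0)=0. stock: 0 - 0 = 0. total_sold = 10
  Event 5 (sale 21): sell min(21,0)=0. stock: 0 - 0 = 0. total_sold = 10
  Event 6 (sale 3): sell min(3,0)=0. stock: 0 - 0 = 0. total_sold = 10
  Event 7 (sale 7): sell min(7,0)=0. stock: 0 - 0 = 0. total_sold = 10
  Event 8 (return 7): 0 + 7 = 7
  Event 9 (sale 24): sell min(24,7)=7. stock: 7 - 7 = 0. total_sold = 17
  Event 10 (restock 13): 0 + 13 = 13
  Event 11 (sale 1): sell min(1,13)=1. stock: 13 - 1 = 12. total_sold = 18
  Event 12 (return 6): 12 + 6 = 18
  Event 13 (sale 18): sell min(18,18)=18. stock: 18 - 18 = 0. total_sold = 36
Final: stock = 0, total_sold = 36

First zero at event 1.

Answer: 1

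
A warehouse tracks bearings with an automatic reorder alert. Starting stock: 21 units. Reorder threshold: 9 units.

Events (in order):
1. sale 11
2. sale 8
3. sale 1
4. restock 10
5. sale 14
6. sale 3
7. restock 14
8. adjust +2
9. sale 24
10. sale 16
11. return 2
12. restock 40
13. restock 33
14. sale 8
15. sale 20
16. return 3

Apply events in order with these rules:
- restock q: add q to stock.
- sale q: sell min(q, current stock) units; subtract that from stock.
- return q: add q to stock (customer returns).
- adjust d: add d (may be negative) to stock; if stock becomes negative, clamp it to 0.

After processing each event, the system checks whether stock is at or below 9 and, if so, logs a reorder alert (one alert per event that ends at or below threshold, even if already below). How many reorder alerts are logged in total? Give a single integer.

Processing events:
Start: stock = 21
  Event 1 (sale 11): sell min(11,21)=11. stock: 21 - 11 = 10. total_sold = 11
  Event 2 (sale 8): sell min(8,10)=8. stock: 10 - 8 = 2. total_sold = 19
  Event 3 (sale 1): sell min(1,2)=1. stock: 2 - 1 = 1. total_sold = 20
  Event 4 (restock 10): 1 + 10 = 11
  Event 5 (sale 14): sell min(14,11)=11. stock: 11 - 11 = 0. total_sold = 31
  Event 6 (sale 3): sell min(3,0)=0. stock: 0 - 0 = 0. total_sold = 31
  Event 7 (restock 14): 0 + 14 = 14
  Event 8 (adjust +2): 14 + 2 = 16
  Event 9 (sale 24): sell min(24,16)=16. stock: 16 - 16 = 0. total_sold = 47
  Event 10 (sale 16): sell min(16,0)=0. stock: 0 - 0 = 0. total_sold = 47
  Event 11 (return 2): 0 + 2 = 2
  Event 12 (restock 40): 2 + 40 = 42
  Event 13 (restock 33): 42 + 33 = 75
  Event 14 (sale 8): sell min(8,75)=8. stock: 75 - 8 = 67. total_sold = 55
  Event 15 (sale 20): sell min(20,67)=20. stock: 67 - 20 = 47. total_sold = 75
  Event 16 (return 3): 47 + 3 = 50
Final: stock = 50, total_sold = 75

Checking against threshold 9:
  After event 1: stock=10 > 9
  After event 2: stock=2 <= 9 -> ALERT
  After event 3: stock=1 <= 9 -> ALERT
  After event 4: stock=11 > 9
  After event 5: stock=0 <= 9 -> ALERT
  After event 6: stock=0 <= 9 -> ALERT
  After event 7: stock=14 > 9
  After event 8: stock=16 > 9
  After event 9: stock=0 <= 9 -> ALERT
  After event 10: stock=0 <= 9 -> ALERT
  After event 11: stock=2 <= 9 -> ALERT
  After event 12: stock=42 > 9
  After event 13: stock=75 > 9
  After event 14: stock=67 > 9
  After event 15: stock=47 > 9
  After event 16: stock=50 > 9
Alert events: [2, 3, 5, 6, 9, 10, 11]. Count = 7

Answer: 7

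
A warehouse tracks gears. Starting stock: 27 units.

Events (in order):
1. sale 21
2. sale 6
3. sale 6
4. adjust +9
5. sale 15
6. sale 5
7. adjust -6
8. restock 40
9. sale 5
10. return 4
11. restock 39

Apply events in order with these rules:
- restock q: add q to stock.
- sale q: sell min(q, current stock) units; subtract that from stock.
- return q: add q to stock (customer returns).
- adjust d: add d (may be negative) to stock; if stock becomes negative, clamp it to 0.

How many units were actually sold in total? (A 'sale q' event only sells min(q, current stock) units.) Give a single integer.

Processing events:
Start: stock = 27
  Event 1 (sale 21): sell min(21,27)=21. stock: 27 - 21 = 6. total_sold = 21
  Event 2 (sale 6): sell min(6,6)=6. stock: 6 - 6 = 0. total_sold = 27
  Event 3 (sale 6): sell min(6,0)=0. stock: 0 - 0 = 0. total_sold = 27
  Event 4 (adjust +9): 0 + 9 = 9
  Event 5 (sale 15): sell min(15,9)=9. stock: 9 - 9 = 0. total_sold = 36
  Event 6 (sale 5): sell min(5,0)=0. stock: 0 - 0 = 0. total_sold = 36
  Event 7 (adjust -6): 0 + -6 = 0 (clamped to 0)
  Event 8 (restock 40): 0 + 40 = 40
  Event 9 (sale 5): sell min(5,40)=5. stock: 40 - 5 = 35. total_sold = 41
  Event 10 (return 4): 35 + 4 = 39
  Event 11 (restock 39): 39 + 39 = 78
Final: stock = 78, total_sold = 41

Answer: 41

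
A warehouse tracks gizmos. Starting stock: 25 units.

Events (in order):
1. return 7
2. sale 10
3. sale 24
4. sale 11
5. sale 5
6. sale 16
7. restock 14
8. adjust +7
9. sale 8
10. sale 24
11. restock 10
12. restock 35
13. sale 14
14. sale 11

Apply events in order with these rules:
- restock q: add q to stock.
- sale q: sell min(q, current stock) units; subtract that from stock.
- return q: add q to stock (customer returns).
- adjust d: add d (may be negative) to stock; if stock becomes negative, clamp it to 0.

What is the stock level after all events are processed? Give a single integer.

Answer: 20

Derivation:
Processing events:
Start: stock = 25
  Event 1 (return 7): 25 + 7 = 32
  Event 2 (sale 10): sell min(10,32)=10. stock: 32 - 10 = 22. total_sold = 10
  Event 3 (sale 24): sell min(24,22)=22. stock: 22 - 22 = 0. total_sold = 32
  Event 4 (sale 11): sell min(11,0)=0. stock: 0 - 0 = 0. total_sold = 32
  Event 5 (sale 5): sell min(5,0)=0. stock: 0 - 0 = 0. total_sold = 32
  Event 6 (sale 16): sell min(16,0)=0. stock: 0 - 0 = 0. total_sold = 32
  Event 7 (restock 14): 0 + 14 = 14
  Event 8 (adjust +7): 14 + 7 = 21
  Event 9 (sale 8): sell min(8,21)=8. stock: 21 - 8 = 13. total_sold = 40
  Event 10 (sale 24): sell min(24,13)=13. stock: 13 - 13 = 0. total_sold = 53
  Event 11 (restock 10): 0 + 10 = 10
  Event 12 (restock 35): 10 + 35 = 45
  Event 13 (sale 14): sell min(14,45)=14. stock: 45 - 14 = 31. total_sold = 67
  Event 14 (sale 11): sell min(11,31)=11. stock: 31 - 11 = 20. total_sold = 78
Final: stock = 20, total_sold = 78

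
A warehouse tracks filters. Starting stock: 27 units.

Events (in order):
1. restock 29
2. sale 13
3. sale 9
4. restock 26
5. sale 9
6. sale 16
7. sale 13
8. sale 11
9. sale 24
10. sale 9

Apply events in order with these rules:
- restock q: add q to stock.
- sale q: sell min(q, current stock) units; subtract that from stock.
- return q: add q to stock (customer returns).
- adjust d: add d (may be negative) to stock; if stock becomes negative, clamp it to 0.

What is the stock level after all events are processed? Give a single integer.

Processing events:
Start: stock = 27
  Event 1 (restock 29): 27 + 29 = 56
  Event 2 (sale 13): sell min(13,56)=13. stock: 56 - 13 = 43. total_sold = 13
  Event 3 (sale 9): sell min(9,43)=9. stock: 43 - 9 = 34. total_sold = 22
  Event 4 (restock 26): 34 + 26 = 60
  Event 5 (sale 9): sell min(9,60)=9. stock: 60 - 9 = 51. total_sold = 31
  Event 6 (sale 16): sell min(16,51)=16. stock: 51 - 16 = 35. total_sold = 47
  Event 7 (sale 13): sell min(13,35)=13. stock: 35 - 13 = 22. total_sold = 60
  Event 8 (sale 11): sell min(11,22)=11. stock: 22 - 11 = 11. total_sold = 71
  Event 9 (sale 24): sell min(24,11)=11. stock: 11 - 11 = 0. total_sold = 82
  Event 10 (sale 9): sell min(9,0)=0. stock: 0 - 0 = 0. total_sold = 82
Final: stock = 0, total_sold = 82

Answer: 0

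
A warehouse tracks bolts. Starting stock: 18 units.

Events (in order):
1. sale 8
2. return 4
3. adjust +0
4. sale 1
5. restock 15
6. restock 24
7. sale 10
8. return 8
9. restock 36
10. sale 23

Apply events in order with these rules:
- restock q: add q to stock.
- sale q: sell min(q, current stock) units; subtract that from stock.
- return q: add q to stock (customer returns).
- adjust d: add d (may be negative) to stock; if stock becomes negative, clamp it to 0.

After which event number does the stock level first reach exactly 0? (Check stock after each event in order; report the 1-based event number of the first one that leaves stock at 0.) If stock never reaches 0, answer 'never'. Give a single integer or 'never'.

Processing events:
Start: stock = 18
  Event 1 (sale 8): sell min(8,18)=8. stock: 18 - 8 = 10. total_sold = 8
  Event 2 (return 4): 10 + 4 = 14
  Event 3 (adjust +0): 14 + 0 = 14
  Event 4 (sale 1): sell min(1,14)=1. stock: 14 - 1 = 13. total_sold = 9
  Event 5 (restock 15): 13 + 15 = 28
  Event 6 (restock 24): 28 + 24 = 52
  Event 7 (sale 10): sell min(10,52)=10. stock: 52 - 10 = 42. total_sold = 19
  Event 8 (return 8): 42 + 8 = 50
  Event 9 (restock 36): 50 + 36 = 86
  Event 10 (sale 23): sell min(23,86)=23. stock: 86 - 23 = 63. total_sold = 42
Final: stock = 63, total_sold = 42

Stock never reaches 0.

Answer: never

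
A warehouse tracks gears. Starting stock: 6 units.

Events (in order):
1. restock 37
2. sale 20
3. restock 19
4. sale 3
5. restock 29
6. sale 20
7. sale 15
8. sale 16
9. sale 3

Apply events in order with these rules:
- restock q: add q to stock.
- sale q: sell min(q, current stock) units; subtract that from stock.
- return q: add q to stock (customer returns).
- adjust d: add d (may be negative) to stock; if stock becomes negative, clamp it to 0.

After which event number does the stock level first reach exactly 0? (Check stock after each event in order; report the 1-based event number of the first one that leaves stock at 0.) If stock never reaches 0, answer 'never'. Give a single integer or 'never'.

Processing events:
Start: stock = 6
  Event 1 (restock 37): 6 + 37 = 43
  Event 2 (sale 20): sell min(20,43)=20. stock: 43 - 20 = 23. total_sold = 20
  Event 3 (restock 19): 23 + 19 = 42
  Event 4 (sale 3): sell min(3,42)=3. stock: 42 - 3 = 39. total_sold = 23
  Event 5 (restock 29): 39 + 29 = 68
  Event 6 (sale 20): sell min(20,68)=20. stock: 68 - 20 = 48. total_sold = 43
  Event 7 (sale 15): sell min(15,48)=15. stock: 48 - 15 = 33. total_sold = 58
  Event 8 (sale 16): sell min(16,33)=16. stock: 33 - 16 = 17. total_sold = 74
  Event 9 (sale 3): sell min(3,17)=3. stock: 17 - 3 = 14. total_sold = 77
Final: stock = 14, total_sold = 77

Stock never reaches 0.

Answer: never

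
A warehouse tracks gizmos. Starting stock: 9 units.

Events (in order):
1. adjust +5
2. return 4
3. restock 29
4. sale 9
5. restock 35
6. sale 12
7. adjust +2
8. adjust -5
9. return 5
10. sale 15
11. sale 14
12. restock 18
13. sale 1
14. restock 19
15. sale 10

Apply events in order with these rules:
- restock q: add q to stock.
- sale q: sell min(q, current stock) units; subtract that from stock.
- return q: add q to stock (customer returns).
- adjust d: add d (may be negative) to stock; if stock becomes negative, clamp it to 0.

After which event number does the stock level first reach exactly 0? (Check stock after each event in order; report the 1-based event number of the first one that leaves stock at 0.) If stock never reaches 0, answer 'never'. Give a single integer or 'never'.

Answer: never

Derivation:
Processing events:
Start: stock = 9
  Event 1 (adjust +5): 9 + 5 = 14
  Event 2 (return 4): 14 + 4 = 18
  Event 3 (restock 29): 18 + 29 = 47
  Event 4 (sale 9): sell min(9,47)=9. stock: 47 - 9 = 38. total_sold = 9
  Event 5 (restock 35): 38 + 35 = 73
  Event 6 (sale 12): sell min(12,73)=12. stock: 73 - 12 = 61. total_sold = 21
  Event 7 (adjust +2): 61 + 2 = 63
  Event 8 (adjust -5): 63 + -5 = 58
  Event 9 (return 5): 58 + 5 = 63
  Event 10 (sale 15): sell min(15,63)=15. stock: 63 - 15 = 48. total_sold = 36
  Event 11 (sale 14): sell min(14,48)=14. stock: 48 - 14 = 34. total_sold = 50
  Event 12 (restock 18): 34 + 18 = 52
  Event 13 (sale 1): sell min(1,52)=1. stock: 52 - 1 = 51. total_sold = 51
  Event 14 (restock 19): 51 + 19 = 70
  Event 15 (sale 10): sell min(10,70)=10. stock: 70 - 10 = 60. total_sold = 61
Final: stock = 60, total_sold = 61

Stock never reaches 0.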